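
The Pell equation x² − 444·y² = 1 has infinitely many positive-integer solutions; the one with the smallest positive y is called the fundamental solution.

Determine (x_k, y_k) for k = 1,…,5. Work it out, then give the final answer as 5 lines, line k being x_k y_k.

295 14
174049 8260
102688615 4873386
60586108801 2875289480
35745701503975 1696415919814

[21; 14,42] for √444; ℓ=2 ⇒ convergent index 1
k=0  a_k=21  p_k/q_k = 21/1
k=1  a_k=14  p_k/q_k = 295/14
(x₁, y₁) = (295, 14);  295² − 444·14² = 1 ✓
(295+14√444)^2 = 174049 + 8260√444
(295+14√444)^3 = 102688615 + 4873386√444
(295+14√444)^4 = 60586108801 + 2875289480√444
(295+14√444)^5 = 35745701503975 + 1696415919814√444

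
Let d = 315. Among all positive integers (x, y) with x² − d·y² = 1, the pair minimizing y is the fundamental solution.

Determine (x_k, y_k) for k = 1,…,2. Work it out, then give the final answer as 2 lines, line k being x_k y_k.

[17; 1,2,1,34] for √315; ℓ=4 ⇒ convergent index 3
i=0: a=17 ⇒ p=17, q=1
i=1: a=1 ⇒ p=18, q=1
i=2: a=2 ⇒ p=53, q=3
i=3: a=1 ⇒ p=71, q=4
→ (71, 4).  Check: 71²=5041, 315·4²=5040, difference 1.
(x_2, y_2) = (71·71 + 315·4·4, 71·4 + 4·71) = (10081, 568)

71 4
10081 568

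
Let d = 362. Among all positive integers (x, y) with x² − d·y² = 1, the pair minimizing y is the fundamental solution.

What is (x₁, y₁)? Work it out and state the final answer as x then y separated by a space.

√362 → a₀=19, period (38); ℓ=1 odd so k=1
k=0  a_k=19  p_k/q_k = 19/1
k=1  a_k=38  p_k/q_k = 723/38
→ (723, 38).  Check: 723²=522729, 362·38²=522728, difference 1.

723 38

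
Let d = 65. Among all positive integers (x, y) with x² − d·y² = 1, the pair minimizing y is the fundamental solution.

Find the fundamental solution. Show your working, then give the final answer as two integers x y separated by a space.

d=65: √d = [8; 16] (ℓ=1, odd), read p_1/q_1
a_0=8:  p_0=8·1+0=8,  q_0=8·0+1=1
a_1=16:  p_1=16·8+1=129,  q_1=16·1+0=16
fundamental: x₁=129, y₁=16  (since 16641 − 65·256 = 1)

129 16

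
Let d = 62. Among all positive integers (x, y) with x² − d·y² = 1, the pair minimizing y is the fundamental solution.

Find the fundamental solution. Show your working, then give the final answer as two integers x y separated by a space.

[7; 1,6,1,14] for √62; ℓ=4 ⇒ convergent index 3
i=0: a=7 ⇒ p=7, q=1
…
i=2: a=6 ⇒ p=55, q=7
i=3: a=1 ⇒ p=63, q=8
→ (63, 8).  Check: 63²=3969, 62·8²=3968, difference 1.

63 8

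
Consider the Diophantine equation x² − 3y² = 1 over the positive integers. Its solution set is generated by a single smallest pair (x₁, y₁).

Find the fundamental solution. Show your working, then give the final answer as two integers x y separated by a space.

[1; 1,2] for √3; ℓ=2 ⇒ convergent index 1
a_0=1:  p_0=1·1+0=1,  q_0=1·0+1=1
a_1=1:  p_1=1·1+1=2,  q_1=1·1+0=1
fundamental: x₁=2, y₁=1  (since 4 − 3·1 = 1)

2 1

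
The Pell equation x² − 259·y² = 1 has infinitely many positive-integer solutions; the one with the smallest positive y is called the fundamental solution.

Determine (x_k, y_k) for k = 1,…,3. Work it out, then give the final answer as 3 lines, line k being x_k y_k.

847225 52644
1435580401249 89202625800
2432519210895520825 151149389286757356

√259 → a₀=16, period (10,1,2,3,4,3,2,1,10,32); ℓ=10 even so k=9
i=0: a=16 ⇒ p=16, q=1
i=1: a=10 ⇒ p=161, q=10
i=2: a=1 ⇒ p=177, q=11
i=3: a=2 ⇒ p=515, q=32
i=4: a=3 ⇒ p=1722, q=107
i=5: a=4 ⇒ p=7403, q=460
i=6: a=3 ⇒ p=23931, q=1487
i=7: a=2 ⇒ p=55265, q=3434
i=8: a=1 ⇒ p=79196, q=4921
i=9: a=10 ⇒ p=847225, q=52644
fundamental: x₁=847225, y₁=52644  (since 717790200625 − 259·2771390736 = 1)
(847225+52644√259)^2 = 1435580401249 + 89202625800√259
(847225+52644√259)^3 = 2432519210895520825 + 151149389286757356√259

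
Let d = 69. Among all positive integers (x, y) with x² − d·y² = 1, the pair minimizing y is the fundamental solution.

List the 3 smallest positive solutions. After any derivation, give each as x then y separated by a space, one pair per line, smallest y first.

7775 936
120901249 14554800
1880014414175 226327139064

√69 = [8; 3,3,1,4,1,3,3,16, …], period ℓ=8 (even) → k=7
step 0: (8, 1)  from 8·(1,0) + (0,1)
step 1: (25, 3)  from 3·(8,1) + (1,0)
…
step 3: (108, 13)  from 1·(83,10) + (25,3)
…
step 5: (623, 75)  from 1·(515,62) + (108,13)
step 6: (2384, 287)  from 3·(623,75) + (515,62)
step 7: (7775, 936)  from 3·(2384,287) + (623,75)
→ (7775, 936).  Check: 7775²=60450625, 69·936²=60450624, difference 1.
(x_2, y_2) = (7775·7775 + 69·936·936, 7775·936 + 936·7775) = (120901249, 14554800)
(x_3, y_3) = (7775·120901249 + 69·936·14554800, 7775·14554800 + 936·120901249) = (1880014414175, 226327139064)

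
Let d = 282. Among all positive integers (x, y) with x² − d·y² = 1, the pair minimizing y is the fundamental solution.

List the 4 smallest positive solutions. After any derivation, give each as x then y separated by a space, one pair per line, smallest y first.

2351 140
11054401 658280
51977791151 3095232420
244399562937601 14553782180560

√282 → a₀=16, period (1,3,1,4,1,3,1,32); ℓ=8 even so k=7
a_0=16:  p_0=16·1+0=16,  q_0=16·0+1=1
a_1=1:  p_1=1·16+1=17,  q_1=1·1+0=1
a_2=3:  p_2=3·17+16=67,  q_2=3·1+1=4
a_3=1:  p_3=1·67+17=84,  q_3=1·4+1=5
…
a_6=3:  p_6=3·487+403=1864,  q_6=3·29+24=111
a_7=1:  p_7=1·1864+487=2351,  q_7=1·111+29=140
→ (2351, 140).  Check: 2351²=5527201, 282·140²=5527200, difference 1.
n=2: (2351,140)∘(2351,140) = (2351·2351+282·140·140, 2351·140+140·2351) = (11054401,658280)
n=3: (11054401,658280)∘(2351,140) = (2351·11054401+282·140·658280, 2351·658280+140·11054401) = (51977791151,3095232420)
n=4: (51977791151,3095232420)∘(2351,140) = (2351·51977791151+282·140·3095232420, 2351·3095232420+140·51977791151) = (244399562937601,14553782180560)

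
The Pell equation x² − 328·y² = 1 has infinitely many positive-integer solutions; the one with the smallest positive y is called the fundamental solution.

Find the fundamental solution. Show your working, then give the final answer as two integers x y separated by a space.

d=328: √d = [18; 9,36] (ℓ=2, even), read p_1/q_1
i=0: a=18 ⇒ p=18, q=1
i=1: a=9 ⇒ p=163, q=9
(x₁, y₁) = (163, 9);  163² − 328·9² = 1 ✓

163 9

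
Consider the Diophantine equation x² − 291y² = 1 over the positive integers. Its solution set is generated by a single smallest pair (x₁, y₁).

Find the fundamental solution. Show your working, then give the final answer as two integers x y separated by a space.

√291 → a₀=17, period (17,34); ℓ=2 even so k=1
step 0: (17, 1)  from 17·(1,0) + (0,1)
step 1: (290, 17)  from 17·(17,1) + (1,0)
(x₁, y₁) = (290, 17);  290² − 291·17² = 1 ✓

290 17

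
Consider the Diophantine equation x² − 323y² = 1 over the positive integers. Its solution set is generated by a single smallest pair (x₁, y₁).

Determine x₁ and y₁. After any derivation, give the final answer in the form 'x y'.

18 1

√323 → a₀=17, period (1,34); ℓ=2 even so k=1
k=0  a_k=17  p_k/q_k = 17/1
k=1  a_k=1  p_k/q_k = 18/1
fundamental: x₁=18, y₁=1  (since 324 − 323·1 = 1)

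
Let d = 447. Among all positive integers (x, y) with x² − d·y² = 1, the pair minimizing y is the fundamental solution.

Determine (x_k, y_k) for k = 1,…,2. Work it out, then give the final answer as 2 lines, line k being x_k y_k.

[21; 7,42] for √447; ℓ=2 ⇒ convergent index 1
k=0  a_k=21  p_k/q_k = 21/1
k=1  a_k=7  p_k/q_k = 148/7
fundamental: x₁=148, y₁=7  (since 21904 − 447·49 = 1)
(148+7√447)^2 = 43807 + 2072√447

148 7
43807 2072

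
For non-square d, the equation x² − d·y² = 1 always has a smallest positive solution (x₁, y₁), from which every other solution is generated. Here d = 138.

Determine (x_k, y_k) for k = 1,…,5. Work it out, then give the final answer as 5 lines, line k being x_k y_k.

d=138: √d = [11; 1,2,1,22] (ℓ=4, even), read p_3/q_3
a_0=11:  p_0=11·1+0=11,  q_0=11·0+1=1
…
a_2=2:  p_2=2·12+11=35,  q_2=2·1+1=3
a_3=1:  p_3=1·35+12=47,  q_3=1·3+1=4
→ (47, 4).  Check: 47²=2209, 138·4²=2208, difference 1.
(47+4√138)^2 = 4417 + 376√138
(47+4√138)^3 = 415151 + 35340√138
(47+4√138)^4 = 39019777 + 3321584√138
(47+4√138)^5 = 3667443887 + 312193556√138

47 4
4417 376
415151 35340
39019777 3321584
3667443887 312193556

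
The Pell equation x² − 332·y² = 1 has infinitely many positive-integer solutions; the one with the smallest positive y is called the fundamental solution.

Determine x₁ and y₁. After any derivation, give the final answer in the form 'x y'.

13447 738

√332 = [18; 4,1,1,8,1,1,4,36, …], period ℓ=8 (even) → k=7
i=0: a=18 ⇒ p=18, q=1
i=1: a=4 ⇒ p=73, q=4
i=2: a=1 ⇒ p=91, q=5
…
i=4: a=8 ⇒ p=1403, q=77
i=5: a=1 ⇒ p=1567, q=86
i=6: a=1 ⇒ p=2970, q=163
i=7: a=4 ⇒ p=13447, q=738
→ (13447, 738).  Check: 13447²=180821809, 332·738²=180821808, difference 1.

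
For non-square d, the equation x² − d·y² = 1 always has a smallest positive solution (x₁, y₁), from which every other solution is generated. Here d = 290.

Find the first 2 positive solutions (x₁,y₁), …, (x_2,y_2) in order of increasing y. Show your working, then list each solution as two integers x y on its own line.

579 34
670481 39372

√290 = [17; 34, …], period ℓ=1 (odd) → k=1
i=0: a=17 ⇒ p=17, q=1
i=1: a=34 ⇒ p=579, q=34
fundamental: x₁=579, y₁=34  (since 335241 − 290·1156 = 1)
(x_2, y_2) = (579·579 + 290·34·34, 579·34 + 34·579) = (670481, 39372)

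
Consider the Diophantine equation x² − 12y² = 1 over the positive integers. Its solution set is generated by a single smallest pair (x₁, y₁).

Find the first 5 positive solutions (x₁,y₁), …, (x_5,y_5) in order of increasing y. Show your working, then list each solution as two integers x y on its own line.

√12 = [3; 2,6, …], period ℓ=2 (even) → k=1
step 0: (3, 1)  from 3·(1,0) + (0,1)
step 1: (7, 2)  from 2·(3,1) + (1,0)
(x₁, y₁) = (7, 2);  7² − 12·2² = 1 ✓
(7+2√12)^2 = 97 + 28√12
(7+2√12)^3 = 1351 + 390√12
(7+2√12)^4 = 18817 + 5432√12
(7+2√12)^5 = 262087 + 75658√12

7 2
97 28
1351 390
18817 5432
262087 75658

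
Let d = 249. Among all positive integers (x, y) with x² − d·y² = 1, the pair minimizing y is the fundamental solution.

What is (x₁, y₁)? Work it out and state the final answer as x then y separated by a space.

8553815 542076

[15; 1,3,1,1,5,…,3,1,30] for √249; ℓ=16 ⇒ convergent index 15
i=0: a=15 ⇒ p=15, q=1
i=1: a=1 ⇒ p=16, q=1
i=2: a=3 ⇒ p=63, q=4
i=3: a=1 ⇒ p=79, q=5
i=4: a=1 ⇒ p=142, q=9
i=5: a=5 ⇒ p=789, q=50
i=6: a=1 ⇒ p=931, q=59
i=7: a=3 ⇒ p=3582, q=227
i=8: a=10 ⇒ p=36751, q=2329
i=9: a=3 ⇒ p=113835, q=7214
i=10: a=1 ⇒ p=150586, q=9543
i=11: a=5 ⇒ p=866765, q=54929
i=12: a=1 ⇒ p=1017351, q=64472
i=13: a=1 ⇒ p=1884116, q=119401
i=14: a=3 ⇒ p=6669699, q=422675
i=15: a=1 ⇒ p=8553815, q=542076
fundamental: x₁=8553815, y₁=542076  (since 73167751054225 − 249·293846389776 = 1)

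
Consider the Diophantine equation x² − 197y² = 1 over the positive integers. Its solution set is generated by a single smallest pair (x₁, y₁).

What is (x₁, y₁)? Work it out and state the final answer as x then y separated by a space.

√197 → a₀=14, period (28); ℓ=1 odd so k=1
k=0  a_k=14  p_k/q_k = 14/1
k=1  a_k=28  p_k/q_k = 393/28
(x₁, y₁) = (393, 28);  393² − 197·28² = 1 ✓

393 28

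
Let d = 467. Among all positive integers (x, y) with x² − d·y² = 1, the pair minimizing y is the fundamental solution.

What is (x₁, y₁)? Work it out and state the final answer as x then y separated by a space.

1625626 75225

[21; 1,1,1,1,3,…,1,1,42] for √467; ℓ=14 ⇒ convergent index 13
i=0: a=21 ⇒ p=21, q=1
i=1: a=1 ⇒ p=22, q=1
i=2: a=1 ⇒ p=43, q=2
i=3: a=1 ⇒ p=65, q=3
…
i=5: a=3 ⇒ p=389, q=18
i=6: a=3 ⇒ p=1275, q=59
i=7: a=21 ⇒ p=27164, q=1257
i=8: a=3 ⇒ p=82767, q=3830
i=9: a=3 ⇒ p=275465, q=12747
i=10: a=1 ⇒ p=358232, q=16577
i=11: a=1 ⇒ p=633697, q=29324
i=12: a=1 ⇒ p=991929, q=45901
i=13: a=1 ⇒ p=1625626, q=75225
(x₁, y₁) = (1625626, 75225);  1625626² − 467·75225² = 1 ✓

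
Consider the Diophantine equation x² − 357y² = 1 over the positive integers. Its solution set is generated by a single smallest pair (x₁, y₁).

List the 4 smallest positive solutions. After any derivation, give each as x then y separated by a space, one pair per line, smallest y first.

√357 → a₀=18, period (1,8,2,8,1,36); ℓ=6 even so k=5
i=0: a=18 ⇒ p=18, q=1
…
i=3: a=2 ⇒ p=359, q=19
i=4: a=8 ⇒ p=3042, q=161
i=5: a=1 ⇒ p=3401, q=180
fundamental: x₁=3401, y₁=180  (since 11566801 − 357·32400 = 1)
k=2:  x_2 = 3401·3401+357·180·180 = 23133601,  y_2 = 3401·180+180·3401 = 1224360
k=3:  x_3 = 3401·23133601+357·180·1224360 = 157354750601,  y_3 = 3401·1224360+180·23133601 = 8328096540
k=4:  x_4 = 3401·157354750601+357·180·8328096540 = 1070326990454401,  y_4 = 3401·8328096540+180·157354750601 = 56647711440720

3401 180
23133601 1224360
157354750601 8328096540
1070326990454401 56647711440720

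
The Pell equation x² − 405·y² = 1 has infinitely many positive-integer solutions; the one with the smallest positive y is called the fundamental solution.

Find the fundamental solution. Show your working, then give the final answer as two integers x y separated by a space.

√405 → a₀=20, period (8,40); ℓ=2 even so k=1
step 0: (20, 1)  from 20·(1,0) + (0,1)
step 1: (161, 8)  from 8·(20,1) + (1,0)
fundamental: x₁=161, y₁=8  (since 25921 − 405·64 = 1)

161 8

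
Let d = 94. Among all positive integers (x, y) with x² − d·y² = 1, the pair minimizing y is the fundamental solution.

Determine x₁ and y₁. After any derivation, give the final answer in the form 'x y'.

d=94: √d = [9; 1,2,3,1,1,…,2,1,18] (ℓ=16, even), read p_15/q_15
a_0=9:  p_0=9·1+0=9,  q_0=9·0+1=1
…
a_2=2:  p_2=2·10+9=29,  q_2=2·1+1=3
a_3=3:  p_3=3·29+10=97,  q_3=3·3+1=10
…
a_5=1:  p_5=1·126+97=223,  q_5=1·13+10=23
…
a_7=1:  p_7=1·1241+223=1464,  q_7=1·128+23=151
…
a_11=1:  p_11=1·85038+14417=99455,  q_11=1·8771+1487=10258
a_12=1:  p_12=1·99455+85038=184493,  q_12=1·10258+8771=19029
a_13=3:  p_13=3·184493+99455=652934,  q_13=3·19029+10258=67345
a_14=2:  p_14=2·652934+184493=1490361,  q_14=2·67345+19029=153719
a_15=1:  p_15=1·1490361+652934=2143295,  q_15=1·153719+67345=221064
→ (2143295, 221064).  Check: 2143295²=4593713457025, 94·221064²=4593713457024, difference 1.

2143295 221064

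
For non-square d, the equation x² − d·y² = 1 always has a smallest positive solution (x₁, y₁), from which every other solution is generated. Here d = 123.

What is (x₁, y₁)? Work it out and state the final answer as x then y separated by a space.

√123 = [11; 11,22, …], period ℓ=2 (even) → k=1
k=0  a_k=11  p_k/q_k = 11/1
k=1  a_k=11  p_k/q_k = 122/11
(x₁, y₁) = (122, 11);  122² − 123·11² = 1 ✓

122 11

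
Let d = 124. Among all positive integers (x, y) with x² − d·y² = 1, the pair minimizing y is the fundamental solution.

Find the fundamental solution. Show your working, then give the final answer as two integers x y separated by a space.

[11; 7,2,1,1,1,…,2,7,22] for √124; ℓ=16 ⇒ convergent index 15
step 0: (11, 1)  from 11·(1,0) + (0,1)
step 1: (78, 7)  from 7·(11,1) + (1,0)
step 2: (167, 15)  from 2·(78,7) + (11,1)
…
step 4: (412, 37)  from 1·(245,22) + (167,15)
…
step 6: (2383, 214)  from 3·(657,59) + (412,37)
step 7: (3040, 273)  from 1·(2383,214) + (657,59)
…
step 9: (17583, 1579)  from 1·(14543,1306) + (3040,273)
step 10: (67292, 6043)  from 3·(17583,1579) + (14543,1306)
step 11: (84875, 7622)  from 1·(67292,6043) + (17583,1579)
…
step 14: (626251, 56239)  from 2·(237042,21287) + (152167,13665)
step 15: (4620799, 414960)  from 7·(626251,56239) + (237042,21287)
→ (4620799, 414960).  Check: 4620799²=21351783398401, 124·414960²=21351783398400, difference 1.

4620799 414960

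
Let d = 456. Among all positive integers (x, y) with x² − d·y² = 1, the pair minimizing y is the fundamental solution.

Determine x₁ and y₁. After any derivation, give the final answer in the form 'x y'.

[21; 2,1,4,1,2,42] for √456; ℓ=6 ⇒ convergent index 5
a_0=21:  p_0=21·1+0=21,  q_0=21·0+1=1
a_1=2:  p_1=2·21+1=43,  q_1=2·1+0=2
…
a_4=1:  p_4=1·299+64=363,  q_4=1·14+3=17
a_5=2:  p_5=2·363+299=1025,  q_5=2·17+14=48
→ (1025, 48).  Check: 1025²=1050625, 456·48²=1050624, difference 1.

1025 48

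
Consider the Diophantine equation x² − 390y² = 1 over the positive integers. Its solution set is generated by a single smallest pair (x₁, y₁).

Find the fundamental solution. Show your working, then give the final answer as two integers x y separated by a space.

79 4

d=390: √d = [19; 1,2,1,38] (ℓ=4, even), read p_3/q_3
i=0: a=19 ⇒ p=19, q=1
i=1: a=1 ⇒ p=20, q=1
i=2: a=2 ⇒ p=59, q=3
i=3: a=1 ⇒ p=79, q=4
→ (79, 4).  Check: 79²=6241, 390·4²=6240, difference 1.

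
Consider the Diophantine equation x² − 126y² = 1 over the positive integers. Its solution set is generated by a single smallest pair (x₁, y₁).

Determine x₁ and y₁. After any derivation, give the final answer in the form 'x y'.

√126 → a₀=11, period (4,2,4,22); ℓ=4 even so k=3
k=0  a_k=11  p_k/q_k = 11/1
k=1  a_k=4  p_k/q_k = 45/4
k=2  a_k=2  p_k/q_k = 101/9
k=3  a_k=4  p_k/q_k = 449/40
fundamental: x₁=449, y₁=40  (since 201601 − 126·1600 = 1)

449 40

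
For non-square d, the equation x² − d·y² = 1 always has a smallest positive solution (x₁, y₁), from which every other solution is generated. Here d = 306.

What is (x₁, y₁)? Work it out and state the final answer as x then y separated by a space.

d=306: √d = [17; 2,34] (ℓ=2, even), read p_1/q_1
a_0=17:  p_0=17·1+0=17,  q_0=17·0+1=1
a_1=2:  p_1=2·17+1=35,  q_1=2·1+0=2
(x₁, y₁) = (35, 2);  35² − 306·2² = 1 ✓

35 2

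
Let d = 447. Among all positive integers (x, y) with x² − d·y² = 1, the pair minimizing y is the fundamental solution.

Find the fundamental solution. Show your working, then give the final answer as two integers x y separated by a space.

[21; 7,42] for √447; ℓ=2 ⇒ convergent index 1
k=0  a_k=21  p_k/q_k = 21/1
k=1  a_k=7  p_k/q_k = 148/7
→ (148, 7).  Check: 148²=21904, 447·7²=21903, difference 1.

148 7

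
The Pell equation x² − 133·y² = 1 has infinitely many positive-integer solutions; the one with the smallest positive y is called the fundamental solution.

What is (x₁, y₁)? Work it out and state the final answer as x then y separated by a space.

√133 → a₀=11, period (1,1,7,5,1,…,1,1,22); ℓ=16 even so k=15
step 0: (11, 1)  from 11·(1,0) + (0,1)
…
step 2: (23, 2)  from 1·(12,1) + (11,1)
step 3: (173, 15)  from 7·(23,2) + (12,1)
step 4: (888, 77)  from 5·(173,15) + (23,2)
step 5: (1061, 92)  from 1·(888,77) + (173,15)
step 6: (1949, 169)  from 1·(1061,92) + (888,77)
…
step 8: (7969, 691)  from 2·(3010,261) + (1949,169)
…
step 11: (29927, 2595)  from 1·(18948,1643) + (10979,952)
…
step 13: (1210008, 104921)  from 7·(168583,14618) + (29927,2595)
step 14: (1378591, 119539)  from 1·(1210008,104921) + (168583,14618)
step 15: (2588599, 224460)  from 1·(1378591,119539) + (1210008,104921)
(x₁, y₁) = (2588599, 224460);  2588599² − 133·224460² = 1 ✓

2588599 224460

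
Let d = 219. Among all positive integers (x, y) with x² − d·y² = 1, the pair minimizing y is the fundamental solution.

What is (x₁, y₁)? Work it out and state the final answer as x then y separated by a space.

74 5

√219 = [14; 1,3,1,28, …], period ℓ=4 (even) → k=3
a_0=14:  p_0=14·1+0=14,  q_0=14·0+1=1
…
a_2=3:  p_2=3·15+14=59,  q_2=3·1+1=4
a_3=1:  p_3=1·59+15=74,  q_3=1·4+1=5
(x₁, y₁) = (74, 5);  74² − 219·5² = 1 ✓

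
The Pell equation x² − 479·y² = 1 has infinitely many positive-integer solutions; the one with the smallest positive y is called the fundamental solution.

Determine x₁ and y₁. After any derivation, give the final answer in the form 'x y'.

2989440 136591

√479 = [21; 1,7,1,3,2,21,2,3,1,7,1,42, …], period ℓ=12 (even) → k=11
a_0=21:  p_0=21·1+0=21,  q_0=21·0+1=1
a_1=1:  p_1=1·21+1=22,  q_1=1·1+0=1
…
a_6=21:  p_6=21·1729+766=37075,  q_6=21·79+35=1694
a_7=2:  p_7=2·37075+1729=75879,  q_7=2·1694+79=3467
…
a_9=1:  p_9=1·264712+75879=340591,  q_9=1·12095+3467=15562
a_10=7:  p_10=7·340591+264712=2648849,  q_10=7·15562+12095=121029
a_11=1:  p_11=1·2648849+340591=2989440,  q_11=1·121029+15562=136591
(x₁, y₁) = (2989440, 136591);  2989440² − 479·136591² = 1 ✓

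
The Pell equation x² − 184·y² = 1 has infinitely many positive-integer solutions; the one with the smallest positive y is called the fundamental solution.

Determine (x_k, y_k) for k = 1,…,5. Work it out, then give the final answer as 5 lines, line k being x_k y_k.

[13; 1,1,3,2,1,2,1,2,3,1,1,26] for √184; ℓ=12 ⇒ convergent index 11
k=0  a_k=13  p_k/q_k = 13/1
…
k=7  a_k=1  p_k/q_k = 1153/85
…
k=10  a_k=1  p_k/q_k = 13741/1013
k=11  a_k=1  p_k/q_k = 24335/1794
(x₁, y₁) = (24335, 1794);  24335² − 184·1794² = 1 ✓
k=2:  x_2 = 24335·24335+184·1794·1794 = 1184384449,  y_2 = 24335·1794+1794·24335 = 87313980
k=3:  x_3 = 24335·1184384449+184·1794·87313980 = 57643991108495,  y_3 = 24335·87313980+1794·1184384449 = 4249571404806
k=4:  x_4 = 24335·57643991108495+184·1794·4249571404806 = 2805533046066067201,  y_4 = 24335·4249571404806+1794·57643991108495 = 206826640184594040
k=5:  x_5 = 24335·2805533046066067201+184·1794·206826640184594040 = 136545293294391499564175,  y_5 = 24335·206826640184594040+1794·2805533046066067201 = 10066252573534620521994

24335 1794
1184384449 87313980
57643991108495 4249571404806
2805533046066067201 206826640184594040
136545293294391499564175 10066252573534620521994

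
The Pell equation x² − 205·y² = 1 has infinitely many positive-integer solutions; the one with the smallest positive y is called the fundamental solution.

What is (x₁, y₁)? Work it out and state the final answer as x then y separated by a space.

√205 = [14; 3,6,1,4,1,6,3,28, …], period ℓ=8 (even) → k=7
k=0  a_k=14  p_k/q_k = 14/1
…
k=2  a_k=6  p_k/q_k = 272/19
…
k=4  a_k=4  p_k/q_k = 1532/107
…
k=6  a_k=6  p_k/q_k = 12614/881
k=7  a_k=3  p_k/q_k = 39689/2772
(x₁, y₁) = (39689, 2772);  39689² − 205·2772² = 1 ✓

39689 2772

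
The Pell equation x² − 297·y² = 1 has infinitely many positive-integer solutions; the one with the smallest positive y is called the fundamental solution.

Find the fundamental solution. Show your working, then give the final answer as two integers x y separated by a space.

48599 2820

[17; 4,3,1,1,2,1,1,3,4,34] for √297; ℓ=10 ⇒ convergent index 9
a_0=17:  p_0=17·1+0=17,  q_0=17·0+1=1
…
a_2=3:  p_2=3·69+17=224,  q_2=3·4+1=13
a_3=1:  p_3=1·224+69=293,  q_3=1·13+4=17
…
a_5=2:  p_5=2·517+293=1327,  q_5=2·30+17=77
a_6=1:  p_6=1·1327+517=1844,  q_6=1·77+30=107
…
a_8=3:  p_8=3·3171+1844=11357,  q_8=3·184+107=659
a_9=4:  p_9=4·11357+3171=48599,  q_9=4·659+184=2820
fundamental: x₁=48599, y₁=2820  (since 2361862801 − 297·7952400 = 1)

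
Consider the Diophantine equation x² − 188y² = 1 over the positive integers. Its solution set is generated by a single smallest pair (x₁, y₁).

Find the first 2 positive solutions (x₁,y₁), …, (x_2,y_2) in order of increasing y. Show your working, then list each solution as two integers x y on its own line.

[13; 1,2,2,6,2,2,1,26] for √188; ℓ=8 ⇒ convergent index 7
k=0  a_k=13  p_k/q_k = 13/1
…
k=6  a_k=2  p_k/q_k = 3277/239
k=7  a_k=1  p_k/q_k = 4607/336
(x₁, y₁) = (4607, 336);  4607² − 188·336² = 1 ✓
k=2:  x_2 = 4607·4607+188·336·336 = 42448897,  y_2 = 4607·336+336·4607 = 3095904

4607 336
42448897 3095904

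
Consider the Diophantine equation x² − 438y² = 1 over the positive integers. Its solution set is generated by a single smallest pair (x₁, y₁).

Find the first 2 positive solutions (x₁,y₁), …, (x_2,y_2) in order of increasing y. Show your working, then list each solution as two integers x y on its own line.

293 14
171697 8204

d=438: √d = [20; 1,12,1,40] (ℓ=4, even), read p_3/q_3
k=0  a_k=20  p_k/q_k = 20/1
k=1  a_k=1  p_k/q_k = 21/1
k=2  a_k=12  p_k/q_k = 272/13
k=3  a_k=1  p_k/q_k = 293/14
(x₁, y₁) = (293, 14);  293² − 438·14² = 1 ✓
n=2: (293,14)∘(293,14) = (293·293+438·14·14, 293·14+14·293) = (171697,8204)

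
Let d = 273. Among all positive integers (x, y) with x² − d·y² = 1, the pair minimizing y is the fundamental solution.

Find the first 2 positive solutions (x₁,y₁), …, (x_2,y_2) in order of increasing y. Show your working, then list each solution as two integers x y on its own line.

d=273: √d = [16; 1,1,10,1,1,32] (ℓ=6, even), read p_5/q_5
step 0: (16, 1)  from 16·(1,0) + (0,1)
step 1: (17, 1)  from 1·(16,1) + (1,0)
…
step 3: (347, 21)  from 10·(33,2) + (17,1)
step 4: (380, 23)  from 1·(347,21) + (33,2)
step 5: (727, 44)  from 1·(380,23) + (347,21)
(x₁, y₁) = (727, 44);  727² − 273·44² = 1 ✓
n=2: (727,44)∘(727,44) = (727·727+273·44·44, 727·44+44·727) = (1057057,63976)

727 44
1057057 63976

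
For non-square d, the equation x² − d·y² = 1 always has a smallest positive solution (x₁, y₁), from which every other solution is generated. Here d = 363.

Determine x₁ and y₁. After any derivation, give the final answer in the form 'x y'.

362 19

d=363: √d = [19; 19,38] (ℓ=2, even), read p_1/q_1
a_0=19:  p_0=19·1+0=19,  q_0=19·0+1=1
a_1=19:  p_1=19·19+1=362,  q_1=19·1+0=19
→ (362, 19).  Check: 362²=131044, 363·19²=131043, difference 1.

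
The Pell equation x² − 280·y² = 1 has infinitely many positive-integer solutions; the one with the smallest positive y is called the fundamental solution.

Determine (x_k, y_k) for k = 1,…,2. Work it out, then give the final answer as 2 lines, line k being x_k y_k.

√280 = [16; 1,2,1,2,1,32, …], period ℓ=6 (even) → k=5
a_0=16:  p_0=16·1+0=16,  q_0=16·0+1=1
…
a_3=1:  p_3=1·50+17=67,  q_3=1·3+1=4
a_4=2:  p_4=2·67+50=184,  q_4=2·4+3=11
a_5=1:  p_5=1·184+67=251,  q_5=1·11+4=15
(x₁, y₁) = (251, 15);  251² − 280·15² = 1 ✓
(x_2, y_2) = (251·251 + 280·15·15, 251·15 + 15·251) = (126001, 7530)

251 15
126001 7530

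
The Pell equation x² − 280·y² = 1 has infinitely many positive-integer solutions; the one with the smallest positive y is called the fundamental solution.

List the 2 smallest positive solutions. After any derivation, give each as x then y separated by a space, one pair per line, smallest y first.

251 15
126001 7530

√280 = [16; 1,2,1,2,1,32, …], period ℓ=6 (even) → k=5
step 0: (16, 1)  from 16·(1,0) + (0,1)
step 1: (17, 1)  from 1·(16,1) + (1,0)
step 2: (50, 3)  from 2·(17,1) + (16,1)
…
step 4: (184, 11)  from 2·(67,4) + (50,3)
step 5: (251, 15)  from 1·(184,11) + (67,4)
(x₁, y₁) = (251, 15);  251² − 280·15² = 1 ✓
(251+15√280)^2 = 126001 + 7530√280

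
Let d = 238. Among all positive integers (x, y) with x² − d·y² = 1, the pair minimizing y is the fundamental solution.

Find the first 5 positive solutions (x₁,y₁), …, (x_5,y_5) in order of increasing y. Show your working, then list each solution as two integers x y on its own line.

11663 756
272051137 17634456
6345864809999 411341319900
148023642285985537 9594947610352944
3452799473617033826063 223811747547751451844

√238 = [15; 2,2,1,14,1,2,2,30, …], period ℓ=8 (even) → k=7
a_0=15:  p_0=15·1+0=15,  q_0=15·0+1=1
a_1=2:  p_1=2·15+1=31,  q_1=2·1+0=2
a_2=2:  p_2=2·31+15=77,  q_2=2·2+1=5
a_3=1:  p_3=1·77+31=108,  q_3=1·5+2=7
…
a_5=1:  p_5=1·1589+108=1697,  q_5=1·103+7=110
a_6=2:  p_6=2·1697+1589=4983,  q_6=2·110+103=323
a_7=2:  p_7=2·4983+1697=11663,  q_7=2·323+110=756
(x₁, y₁) = (11663, 756);  11663² − 238·756² = 1 ✓
k=2:  x_2 = 11663·11663+238·756·756 = 272051137,  y_2 = 11663·756+756·11663 = 17634456
k=3:  x_3 = 11663·272051137+238·756·17634456 = 6345864809999,  y_3 = 11663·17634456+756·272051137 = 411341319900
k=4:  x_4 = 11663·6345864809999+238·756·411341319900 = 148023642285985537,  y_4 = 11663·411341319900+756·6345864809999 = 9594947610352944
k=5:  x_5 = 11663·148023642285985537+238·756·9594947610352944 = 3452799473617033826063,  y_5 = 11663·9594947610352944+756·148023642285985537 = 223811747547751451844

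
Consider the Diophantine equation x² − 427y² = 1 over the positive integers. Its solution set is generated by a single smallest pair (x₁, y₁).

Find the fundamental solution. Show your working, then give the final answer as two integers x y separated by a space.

[20; 1,1,1,40] for √427; ℓ=4 ⇒ convergent index 3
k=0  a_k=20  p_k/q_k = 20/1
…
k=2  a_k=1  p_k/q_k = 41/2
k=3  a_k=1  p_k/q_k = 62/3
fundamental: x₁=62, y₁=3  (since 3844 − 427·9 = 1)

62 3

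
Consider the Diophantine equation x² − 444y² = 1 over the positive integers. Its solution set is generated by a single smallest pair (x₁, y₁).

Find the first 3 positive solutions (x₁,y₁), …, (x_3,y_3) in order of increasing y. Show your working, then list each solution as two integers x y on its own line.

√444 → a₀=21, period (14,42); ℓ=2 even so k=1
step 0: (21, 1)  from 21·(1,0) + (0,1)
step 1: (295, 14)  from 14·(21,1) + (1,0)
fundamental: x₁=295, y₁=14  (since 87025 − 444·196 = 1)
(x_2, y_2) = (295·295 + 444·14·14, 295·14 + 14·295) = (174049, 8260)
(x_3, y_3) = (295·174049 + 444·14·8260, 295·8260 + 14·174049) = (102688615, 4873386)

295 14
174049 8260
102688615 4873386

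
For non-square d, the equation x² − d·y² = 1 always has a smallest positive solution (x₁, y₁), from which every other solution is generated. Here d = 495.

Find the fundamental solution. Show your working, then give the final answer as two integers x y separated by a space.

√495 → a₀=22, period (4,44); ℓ=2 even so k=1
k=0  a_k=22  p_k/q_k = 22/1
k=1  a_k=4  p_k/q_k = 89/4
fundamental: x₁=89, y₁=4  (since 7921 − 495·16 = 1)

89 4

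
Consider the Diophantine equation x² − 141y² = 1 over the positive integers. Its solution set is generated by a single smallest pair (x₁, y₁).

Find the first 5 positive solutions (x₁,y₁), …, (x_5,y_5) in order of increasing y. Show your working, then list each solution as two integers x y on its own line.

√141 → a₀=11, period (1,6,1,22); ℓ=4 even so k=3
k=0  a_k=11  p_k/q_k = 11/1
k=1  a_k=1  p_k/q_k = 12/1
k=2  a_k=6  p_k/q_k = 83/7
k=3  a_k=1  p_k/q_k = 95/8
(x₁, y₁) = (95, 8);  95² − 141·8² = 1 ✓
n=2: (95,8)∘(95,8) = (95·95+141·8·8, 95·8+8·95) = (18049,1520)
n=3: (18049,1520)∘(95,8) = (95·18049+141·8·1520, 95·1520+8·18049) = (3429215,288792)
n=4: (3429215,288792)∘(95,8) = (95·3429215+141·8·288792, 95·288792+8·3429215) = (651532801,54868960)
n=5: (651532801,54868960)∘(95,8) = (95·651532801+141·8·54868960, 95·54868960+8·651532801) = (123787802975,10424813608)

95 8
18049 1520
3429215 288792
651532801 54868960
123787802975 10424813608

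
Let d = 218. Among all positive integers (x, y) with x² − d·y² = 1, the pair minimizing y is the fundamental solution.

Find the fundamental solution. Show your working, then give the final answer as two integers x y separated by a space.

√218 → a₀=14, period (1,3,3,1,28); ℓ=5 odd so k=9
i=0: a=14 ⇒ p=14, q=1
…
i=2: a=3 ⇒ p=59, q=4
…
i=6: a=1 ⇒ p=7471, q=506
i=7: a=3 ⇒ p=29633, q=2007
i=8: a=3 ⇒ p=96370, q=6527
i=9: a=1 ⇒ p=126003, q=8534
→ (126003, 8534).  Check: 126003²=15876756009, 218·8534²=15876756008, difference 1.

126003 8534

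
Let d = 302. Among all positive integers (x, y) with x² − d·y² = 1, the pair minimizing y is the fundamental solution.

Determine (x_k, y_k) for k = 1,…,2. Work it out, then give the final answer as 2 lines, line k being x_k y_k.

4276623 246092
36579008568257 2104885414632

√302 = [17; 2,1,1,1,4,…,1,2,34, …], period ℓ=16 (even) → k=15
i=0: a=17 ⇒ p=17, q=1
…
i=2: a=1 ⇒ p=52, q=3
i=3: a=1 ⇒ p=87, q=5
i=4: a=1 ⇒ p=139, q=8
i=5: a=4 ⇒ p=643, q=37
…
i=7: a=1 ⇒ p=2068, q=119
i=8: a=16 ⇒ p=34513, q=1986
i=9: a=1 ⇒ p=36581, q=2105
…
i=12: a=1 ⇒ p=574956, q=33085
i=13: a=1 ⇒ p=1042237, q=59974
i=14: a=1 ⇒ p=1617193, q=93059
i=15: a=2 ⇒ p=4276623, q=246092
(x₁, y₁) = (4276623, 246092);  4276623² − 302·246092² = 1 ✓
(x_2, y_2) = (4276623·4276623 + 302·246092·246092, 4276623·246092 + 246092·4276623) = (36579008568257, 2104885414632)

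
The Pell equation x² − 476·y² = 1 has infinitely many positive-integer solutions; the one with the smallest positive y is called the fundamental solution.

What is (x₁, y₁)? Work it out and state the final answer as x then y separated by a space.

28799 1320

√476 → a₀=21, period (1,4,2,10,2,4,1,42); ℓ=8 even so k=7
i=0: a=21 ⇒ p=21, q=1
i=1: a=1 ⇒ p=22, q=1
i=2: a=4 ⇒ p=109, q=5
i=3: a=2 ⇒ p=240, q=11
i=4: a=10 ⇒ p=2509, q=115
…
i=6: a=4 ⇒ p=23541, q=1079
i=7: a=1 ⇒ p=28799, q=1320
fundamental: x₁=28799, y₁=1320  (since 829382401 − 476·1742400 = 1)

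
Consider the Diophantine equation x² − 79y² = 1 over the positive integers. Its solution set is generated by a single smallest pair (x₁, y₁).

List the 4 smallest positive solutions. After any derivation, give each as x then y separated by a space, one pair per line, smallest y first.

d=79: √d = [8; 1,7,1,16] (ℓ=4, even), read p_3/q_3
step 0: (8, 1)  from 8·(1,0) + (0,1)
…
step 2: (71, 8)  from 7·(9,1) + (8,1)
step 3: (80, 9)  from 1·(71,8) + (9,1)
(x₁, y₁) = (80, 9);  80² − 79·9² = 1 ✓
n=2: (80,9)∘(80,9) = (80·80+79·9·9, 80·9+9·80) = (12799,1440)
n=3: (12799,1440)∘(80,9) = (80·12799+79·9·1440, 80·1440+9·12799) = (2047760,230391)
n=4: (2047760,230391)∘(80,9) = (80·2047760+79·9·230391, 80·230391+9·2047760) = (327628801,36861120)

80 9
12799 1440
2047760 230391
327628801 36861120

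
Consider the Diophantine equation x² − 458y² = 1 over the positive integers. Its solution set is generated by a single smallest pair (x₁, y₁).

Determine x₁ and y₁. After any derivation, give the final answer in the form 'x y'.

22899 1070

√458 → a₀=21, period (2,2,42); ℓ=3 odd so k=5
i=0: a=21 ⇒ p=21, q=1
i=1: a=2 ⇒ p=43, q=2
i=2: a=2 ⇒ p=107, q=5
i=3: a=42 ⇒ p=4537, q=212
i=4: a=2 ⇒ p=9181, q=429
i=5: a=2 ⇒ p=22899, q=1070
fundamental: x₁=22899, y₁=1070  (since 524364201 − 458·1144900 = 1)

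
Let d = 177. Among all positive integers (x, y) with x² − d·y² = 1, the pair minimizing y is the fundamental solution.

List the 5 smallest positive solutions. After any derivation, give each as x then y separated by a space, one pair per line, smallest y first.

√177 = [13; 3,3,2,8,2,3,3,26, …], period ℓ=8 (even) → k=7
a_0=13:  p_0=13·1+0=13,  q_0=13·0+1=1
a_1=3:  p_1=3·13+1=40,  q_1=3·1+0=3
…
a_4=8:  p_4=8·306+133=2581,  q_4=8·23+10=194
…
a_6=3:  p_6=3·5468+2581=18985,  q_6=3·411+194=1427
a_7=3:  p_7=3·18985+5468=62423,  q_7=3·1427+411=4692
→ (62423, 4692).  Check: 62423²=3896630929, 177·4692²=3896630928, difference 1.
(62423+4692√177)^2 = 7793261857 + 585777432√177
(62423+4692√177)^3 = 972957569736599 + 73131969270780√177
(62423+4692√177)^4 = 121469860743542176897 + 9130233834994022448√177
(62423+4692√177)^5 = 15165026233415309047146263 + 1139873173290531757272228√177

62423 4692
7793261857 585777432
972957569736599 73131969270780
121469860743542176897 9130233834994022448
15165026233415309047146263 1139873173290531757272228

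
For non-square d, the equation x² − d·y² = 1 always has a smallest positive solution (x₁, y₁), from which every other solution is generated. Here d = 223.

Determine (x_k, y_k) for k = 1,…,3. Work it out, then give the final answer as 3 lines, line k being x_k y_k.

224 15
100351 6720
44957024 3010545

[14; 1,13,1,28] for √223; ℓ=4 ⇒ convergent index 3
i=0: a=14 ⇒ p=14, q=1
i=1: a=1 ⇒ p=15, q=1
i=2: a=13 ⇒ p=209, q=14
i=3: a=1 ⇒ p=224, q=15
(x₁, y₁) = (224, 15);  224² − 223·15² = 1 ✓
n=2: (224,15)∘(224,15) = (224·224+223·15·15, 224·15+15·224) = (100351,6720)
n=3: (100351,6720)∘(224,15) = (224·100351+223·15·6720, 224·6720+15·100351) = (44957024,3010545)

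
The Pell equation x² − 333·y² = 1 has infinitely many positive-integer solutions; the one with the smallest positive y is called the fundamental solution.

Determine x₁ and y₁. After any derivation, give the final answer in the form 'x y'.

√333 = [18; 4,36, …], period ℓ=2 (even) → k=1
i=0: a=18 ⇒ p=18, q=1
i=1: a=4 ⇒ p=73, q=4
→ (73, 4).  Check: 73²=5329, 333·4²=5328, difference 1.

73 4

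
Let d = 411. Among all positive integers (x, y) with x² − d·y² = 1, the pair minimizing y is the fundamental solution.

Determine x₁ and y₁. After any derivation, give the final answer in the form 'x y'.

49730 2453

√411 = [20; 3,1,1,1,19,1,1,1,3,40, …], period ℓ=10 (even) → k=9
i=0: a=20 ⇒ p=20, q=1
…
i=2: a=1 ⇒ p=81, q=4
i=3: a=1 ⇒ p=142, q=7
i=4: a=1 ⇒ p=223, q=11
i=5: a=19 ⇒ p=4379, q=216
i=6: a=1 ⇒ p=4602, q=227
i=7: a=1 ⇒ p=8981, q=443
i=8: a=1 ⇒ p=13583, q=670
i=9: a=3 ⇒ p=49730, q=2453
→ (49730, 2453).  Check: 49730²=2473072900, 411·2453²=2473072899, difference 1.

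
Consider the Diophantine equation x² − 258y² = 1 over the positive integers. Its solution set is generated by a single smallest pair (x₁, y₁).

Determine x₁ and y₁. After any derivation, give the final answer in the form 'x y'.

[16; 16,32] for √258; ℓ=2 ⇒ convergent index 1
k=0  a_k=16  p_k/q_k = 16/1
k=1  a_k=16  p_k/q_k = 257/16
(x₁, y₁) = (257, 16);  257² − 258·16² = 1 ✓

257 16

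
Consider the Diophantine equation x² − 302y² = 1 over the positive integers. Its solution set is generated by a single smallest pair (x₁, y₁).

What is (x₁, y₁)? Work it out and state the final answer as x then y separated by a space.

4276623 246092

[17; 2,1,1,1,4,…,1,2,34] for √302; ℓ=16 ⇒ convergent index 15
i=0: a=17 ⇒ p=17, q=1
i=1: a=2 ⇒ p=35, q=2
…
i=3: a=1 ⇒ p=87, q=5
i=4: a=1 ⇒ p=139, q=8
…
i=8: a=16 ⇒ p=34513, q=1986
…
i=12: a=1 ⇒ p=574956, q=33085
…
i=14: a=1 ⇒ p=1617193, q=93059
i=15: a=2 ⇒ p=4276623, q=246092
→ (4276623, 246092).  Check: 4276623²=18289504284129, 302·246092²=18289504284128, difference 1.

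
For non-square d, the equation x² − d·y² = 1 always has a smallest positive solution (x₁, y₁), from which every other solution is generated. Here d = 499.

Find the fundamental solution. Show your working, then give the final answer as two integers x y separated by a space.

√499 → a₀=22, period (2,1,21,1,2,44); ℓ=6 even so k=5
step 0: (22, 1)  from 22·(1,0) + (0,1)
step 1: (45, 2)  from 2·(22,1) + (1,0)
step 2: (67, 3)  from 1·(45,2) + (22,1)
step 3: (1452, 65)  from 21·(67,3) + (45,2)
step 4: (1519, 68)  from 1·(1452,65) + (67,3)
step 5: (4490, 201)  from 2·(1519,68) + (1452,65)
→ (4490, 201).  Check: 4490²=20160100, 499·201²=20160099, difference 1.

4490 201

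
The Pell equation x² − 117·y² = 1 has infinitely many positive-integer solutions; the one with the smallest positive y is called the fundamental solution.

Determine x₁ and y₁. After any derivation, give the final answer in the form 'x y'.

649 60

[10; 1,4,2,4,1,20] for √117; ℓ=6 ⇒ convergent index 5
i=0: a=10 ⇒ p=10, q=1
…
i=4: a=4 ⇒ p=530, q=49
i=5: a=1 ⇒ p=649, q=60
(x₁, y₁) = (649, 60);  649² − 117·60² = 1 ✓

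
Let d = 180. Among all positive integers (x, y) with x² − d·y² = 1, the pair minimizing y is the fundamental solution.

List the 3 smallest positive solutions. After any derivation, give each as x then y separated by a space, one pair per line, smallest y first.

√180 = [13; 2,2,2,26, …], period ℓ=4 (even) → k=3
i=0: a=13 ⇒ p=13, q=1
i=1: a=2 ⇒ p=27, q=2
i=2: a=2 ⇒ p=67, q=5
i=3: a=2 ⇒ p=161, q=12
(x₁, y₁) = (161, 12);  161² − 180·12² = 1 ✓
k=2:  x_2 = 161·161+180·12·12 = 51841,  y_2 = 161·12+12·161 = 3864
k=3:  x_3 = 161·51841+180·12·3864 = 16692641,  y_3 = 161·3864+12·51841 = 1244196

161 12
51841 3864
16692641 1244196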